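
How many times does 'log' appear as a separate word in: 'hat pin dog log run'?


Scanning each word for exact match 'log':
  Word 1: 'hat' -> no
  Word 2: 'pin' -> no
  Word 3: 'dog' -> no
  Word 4: 'log' -> MATCH
  Word 5: 'run' -> no
Total matches: 1

1


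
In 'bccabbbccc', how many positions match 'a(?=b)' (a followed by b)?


Lookahead 'a(?=b)' matches 'a' only when followed by 'b'.
String: 'bccabbbccc'
Checking each position where char is 'a':
  pos 3: 'a' -> MATCH (next='b')
Matching positions: [3]
Count: 1

1


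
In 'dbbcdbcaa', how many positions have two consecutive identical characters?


Looking for consecutive identical characters in 'dbbcdbcaa':
  pos 0-1: 'd' vs 'b' -> different
  pos 1-2: 'b' vs 'b' -> MATCH ('bb')
  pos 2-3: 'b' vs 'c' -> different
  pos 3-4: 'c' vs 'd' -> different
  pos 4-5: 'd' vs 'b' -> different
  pos 5-6: 'b' vs 'c' -> different
  pos 6-7: 'c' vs 'a' -> different
  pos 7-8: 'a' vs 'a' -> MATCH ('aa')
Consecutive identical pairs: ['bb', 'aa']
Count: 2

2


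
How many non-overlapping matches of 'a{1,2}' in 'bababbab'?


Pattern 'a{1,2}' matches between 1 and 2 consecutive a's (greedy).
String: 'bababbab'
Finding runs of a's and applying greedy matching:
  Run at pos 1: 'a' (length 1)
  Run at pos 3: 'a' (length 1)
  Run at pos 6: 'a' (length 1)
Matches: ['a', 'a', 'a']
Count: 3

3


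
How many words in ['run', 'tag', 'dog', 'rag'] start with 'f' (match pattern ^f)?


Pattern ^f anchors to start of word. Check which words begin with 'f':
  'run' -> no
  'tag' -> no
  'dog' -> no
  'rag' -> no
Matching words: []
Count: 0

0


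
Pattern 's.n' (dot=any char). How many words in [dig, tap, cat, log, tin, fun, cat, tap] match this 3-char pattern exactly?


Pattern 's.n' means: starts with 's', any single char, ends with 'n'.
Checking each word (must be exactly 3 chars):
  'dig' (len=3): no
  'tap' (len=3): no
  'cat' (len=3): no
  'log' (len=3): no
  'tin' (len=3): no
  'fun' (len=3): no
  'cat' (len=3): no
  'tap' (len=3): no
Matching words: []
Total: 0

0


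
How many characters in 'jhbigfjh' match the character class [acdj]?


Character class [acdj] matches any of: {a, c, d, j}
Scanning string 'jhbigfjh' character by character:
  pos 0: 'j' -> MATCH
  pos 1: 'h' -> no
  pos 2: 'b' -> no
  pos 3: 'i' -> no
  pos 4: 'g' -> no
  pos 5: 'f' -> no
  pos 6: 'j' -> MATCH
  pos 7: 'h' -> no
Total matches: 2

2


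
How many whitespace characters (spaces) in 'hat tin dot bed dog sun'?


\s matches whitespace characters (spaces, tabs, etc.).
Text: 'hat tin dot bed dog sun'
This text has 6 words separated by spaces.
Number of spaces = number of words - 1 = 6 - 1 = 5

5


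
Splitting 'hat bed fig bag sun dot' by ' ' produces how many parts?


Splitting by ' ' breaks the string at each occurrence of the separator.
Text: 'hat bed fig bag sun dot'
Parts after split:
  Part 1: 'hat'
  Part 2: 'bed'
  Part 3: 'fig'
  Part 4: 'bag'
  Part 5: 'sun'
  Part 6: 'dot'
Total parts: 6

6


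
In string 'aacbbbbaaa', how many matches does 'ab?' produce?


Pattern 'ab?' matches 'a' optionally followed by 'b'.
String: 'aacbbbbaaa'
Scanning left to right for 'a' then checking next char:
  Match 1: 'a' (a not followed by b)
  Match 2: 'a' (a not followed by b)
  Match 3: 'a' (a not followed by b)
  Match 4: 'a' (a not followed by b)
  Match 5: 'a' (a not followed by b)
Total matches: 5

5


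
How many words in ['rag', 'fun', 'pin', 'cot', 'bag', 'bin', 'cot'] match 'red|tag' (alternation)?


Alternation 'red|tag' matches either 'red' or 'tag'.
Checking each word:
  'rag' -> no
  'fun' -> no
  'pin' -> no
  'cot' -> no
  'bag' -> no
  'bin' -> no
  'cot' -> no
Matches: []
Count: 0

0


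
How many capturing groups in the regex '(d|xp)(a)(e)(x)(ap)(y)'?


To count capturing groups, count each '(' that starts a group.
Pattern: '(d|xp)(a)(e)(x)(ap)(y)'
Walking through the pattern:
  Position 0: '(' -> group #1
  Position 6: '(' -> group #2
  Position 9: '(' -> group #3
  Position 12: '(' -> group #4
  Position 15: '(' -> group #5
  Position 19: '(' -> group #6
Total capturing groups: 6

6


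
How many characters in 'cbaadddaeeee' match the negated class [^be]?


Negated class [^be] matches any char NOT in {b, e}
Scanning 'cbaadddaeeee':
  pos 0: 'c' -> MATCH
  pos 1: 'b' -> no (excluded)
  pos 2: 'a' -> MATCH
  pos 3: 'a' -> MATCH
  pos 4: 'd' -> MATCH
  pos 5: 'd' -> MATCH
  pos 6: 'd' -> MATCH
  pos 7: 'a' -> MATCH
  pos 8: 'e' -> no (excluded)
  pos 9: 'e' -> no (excluded)
  pos 10: 'e' -> no (excluded)
  pos 11: 'e' -> no (excluded)
Total matches: 7

7


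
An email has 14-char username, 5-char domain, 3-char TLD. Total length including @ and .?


An email address has format: username@domain.tld
Username length: 14
'@' character: 1
Domain length: 5
'.' character: 1
TLD length: 3
Total = 14 + 1 + 5 + 1 + 3 = 24

24


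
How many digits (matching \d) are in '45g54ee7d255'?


\d matches any digit 0-9.
Scanning '45g54ee7d255':
  pos 0: '4' -> DIGIT
  pos 1: '5' -> DIGIT
  pos 3: '5' -> DIGIT
  pos 4: '4' -> DIGIT
  pos 7: '7' -> DIGIT
  pos 9: '2' -> DIGIT
  pos 10: '5' -> DIGIT
  pos 11: '5' -> DIGIT
Digits found: ['4', '5', '5', '4', '7', '2', '5', '5']
Total: 8

8


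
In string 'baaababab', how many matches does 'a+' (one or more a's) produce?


Pattern 'a+' matches one or more consecutive a's.
String: 'baaababab'
Scanning for runs of a:
  Match 1: 'aaa' (length 3)
  Match 2: 'a' (length 1)
  Match 3: 'a' (length 1)
Total matches: 3

3


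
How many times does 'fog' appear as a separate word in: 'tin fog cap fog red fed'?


Scanning each word for exact match 'fog':
  Word 1: 'tin' -> no
  Word 2: 'fog' -> MATCH
  Word 3: 'cap' -> no
  Word 4: 'fog' -> MATCH
  Word 5: 'red' -> no
  Word 6: 'fed' -> no
Total matches: 2

2


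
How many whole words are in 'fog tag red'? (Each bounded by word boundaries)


Word boundaries (\b) mark the start/end of each word.
Text: 'fog tag red'
Splitting by whitespace:
  Word 1: 'fog'
  Word 2: 'tag'
  Word 3: 'red'
Total whole words: 3

3


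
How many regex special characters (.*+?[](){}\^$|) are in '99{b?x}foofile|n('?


Regex special characters are: . * + ? [ ] ( ) { } \ ^ $ |
Scanning '99{b?x}foofile|n(':
  pos 2: '{' -> SPECIAL
  pos 4: '?' -> SPECIAL
  pos 6: '}' -> SPECIAL
  pos 14: '|' -> SPECIAL
  pos 16: '(' -> SPECIAL
Special chars found: ['{', '?', '}', '|', '(']
Total: 5

5


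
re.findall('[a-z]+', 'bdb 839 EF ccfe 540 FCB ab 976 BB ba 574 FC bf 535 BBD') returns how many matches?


Pattern '[a-z]+' finds one or more lowercase letters.
Text: 'bdb 839 EF ccfe 540 FCB ab 976 BB ba 574 FC bf 535 BBD'
Scanning for matches:
  Match 1: 'bdb'
  Match 2: 'ccfe'
  Match 3: 'ab'
  Match 4: 'ba'
  Match 5: 'bf'
Total matches: 5

5


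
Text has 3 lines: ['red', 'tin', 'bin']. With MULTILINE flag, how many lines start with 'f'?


With MULTILINE flag, ^ matches the start of each line.
Lines: ['red', 'tin', 'bin']
Checking which lines start with 'f':
  Line 1: 'red' -> no
  Line 2: 'tin' -> no
  Line 3: 'bin' -> no
Matching lines: []
Count: 0

0


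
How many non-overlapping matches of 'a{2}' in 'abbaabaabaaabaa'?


Pattern 'a{2}' matches exactly 2 consecutive a's (greedy, non-overlapping).
String: 'abbaabaabaaabaa'
Scanning for runs of a's:
  Run at pos 0: 'a' (length 1) -> 0 match(es)
  Run at pos 3: 'aa' (length 2) -> 1 match(es)
  Run at pos 6: 'aa' (length 2) -> 1 match(es)
  Run at pos 9: 'aaa' (length 3) -> 1 match(es)
  Run at pos 13: 'aa' (length 2) -> 1 match(es)
Matches found: ['aa', 'aa', 'aa', 'aa']
Total: 4

4


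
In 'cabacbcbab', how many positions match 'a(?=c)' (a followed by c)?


Lookahead 'a(?=c)' matches 'a' only when followed by 'c'.
String: 'cabacbcbab'
Checking each position where char is 'a':
  pos 1: 'a' -> no (next='b')
  pos 3: 'a' -> MATCH (next='c')
  pos 8: 'a' -> no (next='b')
Matching positions: [3]
Count: 1

1


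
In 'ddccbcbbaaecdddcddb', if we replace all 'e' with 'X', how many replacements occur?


re.sub('e', 'X', text) replaces every occurrence of 'e' with 'X'.
Text: 'ddccbcbbaaecdddcddb'
Scanning for 'e':
  pos 10: 'e' -> replacement #1
Total replacements: 1

1


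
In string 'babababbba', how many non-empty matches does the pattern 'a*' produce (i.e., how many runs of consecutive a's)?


Pattern 'a*' matches zero or more a's. We want non-empty runs of consecutive a's.
String: 'babababbba'
Walking through the string to find runs of a's:
  Run 1: positions 1-1 -> 'a'
  Run 2: positions 3-3 -> 'a'
  Run 3: positions 5-5 -> 'a'
  Run 4: positions 9-9 -> 'a'
Non-empty runs found: ['a', 'a', 'a', 'a']
Count: 4

4


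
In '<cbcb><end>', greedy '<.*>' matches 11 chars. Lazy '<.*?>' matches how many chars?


Greedy '<.*>' tries to match as MUCH as possible.
Lazy '<.*?>' tries to match as LITTLE as possible.

String: '<cbcb><end>'
Greedy '<.*>' starts at first '<' and extends to the LAST '>': '<cbcb><end>' (11 chars)
Lazy '<.*?>' starts at first '<' and stops at the FIRST '>': '<cbcb>' (6 chars)

6


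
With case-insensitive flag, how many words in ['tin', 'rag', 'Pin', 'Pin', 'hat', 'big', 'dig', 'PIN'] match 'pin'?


Case-insensitive matching: compare each word's lowercase form to 'pin'.
  'tin' -> lower='tin' -> no
  'rag' -> lower='rag' -> no
  'Pin' -> lower='pin' -> MATCH
  'Pin' -> lower='pin' -> MATCH
  'hat' -> lower='hat' -> no
  'big' -> lower='big' -> no
  'dig' -> lower='dig' -> no
  'PIN' -> lower='pin' -> MATCH
Matches: ['Pin', 'Pin', 'PIN']
Count: 3

3


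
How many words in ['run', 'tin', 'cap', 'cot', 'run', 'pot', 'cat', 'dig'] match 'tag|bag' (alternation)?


Alternation 'tag|bag' matches either 'tag' or 'bag'.
Checking each word:
  'run' -> no
  'tin' -> no
  'cap' -> no
  'cot' -> no
  'run' -> no
  'pot' -> no
  'cat' -> no
  'dig' -> no
Matches: []
Count: 0

0


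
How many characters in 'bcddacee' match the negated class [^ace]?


Negated class [^ace] matches any char NOT in {a, c, e}
Scanning 'bcddacee':
  pos 0: 'b' -> MATCH
  pos 1: 'c' -> no (excluded)
  pos 2: 'd' -> MATCH
  pos 3: 'd' -> MATCH
  pos 4: 'a' -> no (excluded)
  pos 5: 'c' -> no (excluded)
  pos 6: 'e' -> no (excluded)
  pos 7: 'e' -> no (excluded)
Total matches: 3

3


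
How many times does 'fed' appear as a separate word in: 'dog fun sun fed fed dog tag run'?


Scanning each word for exact match 'fed':
  Word 1: 'dog' -> no
  Word 2: 'fun' -> no
  Word 3: 'sun' -> no
  Word 4: 'fed' -> MATCH
  Word 5: 'fed' -> MATCH
  Word 6: 'dog' -> no
  Word 7: 'tag' -> no
  Word 8: 'run' -> no
Total matches: 2

2


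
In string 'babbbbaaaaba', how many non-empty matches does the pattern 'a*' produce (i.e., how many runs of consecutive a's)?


Pattern 'a*' matches zero or more a's. We want non-empty runs of consecutive a's.
String: 'babbbbaaaaba'
Walking through the string to find runs of a's:
  Run 1: positions 1-1 -> 'a'
  Run 2: positions 6-9 -> 'aaaa'
  Run 3: positions 11-11 -> 'a'
Non-empty runs found: ['a', 'aaaa', 'a']
Count: 3

3


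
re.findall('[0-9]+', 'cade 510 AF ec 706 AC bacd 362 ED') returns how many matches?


Pattern '[0-9]+' finds one or more digits.
Text: 'cade 510 AF ec 706 AC bacd 362 ED'
Scanning for matches:
  Match 1: '510'
  Match 2: '706'
  Match 3: '362'
Total matches: 3

3


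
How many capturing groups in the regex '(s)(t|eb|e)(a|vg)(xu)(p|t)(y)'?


To count capturing groups, count each '(' that starts a group.
Pattern: '(s)(t|eb|e)(a|vg)(xu)(p|t)(y)'
Walking through the pattern:
  Position 0: '(' -> group #1
  Position 3: '(' -> group #2
  Position 11: '(' -> group #3
  Position 17: '(' -> group #4
  Position 21: '(' -> group #5
  Position 26: '(' -> group #6
Total capturing groups: 6

6


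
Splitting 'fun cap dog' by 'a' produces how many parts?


Splitting by 'a' breaks the string at each occurrence of the separator.
Text: 'fun cap dog'
Parts after split:
  Part 1: 'fun c'
  Part 2: 'p dog'
Total parts: 2

2


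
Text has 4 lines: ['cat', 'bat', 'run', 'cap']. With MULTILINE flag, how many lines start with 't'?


With MULTILINE flag, ^ matches the start of each line.
Lines: ['cat', 'bat', 'run', 'cap']
Checking which lines start with 't':
  Line 1: 'cat' -> no
  Line 2: 'bat' -> no
  Line 3: 'run' -> no
  Line 4: 'cap' -> no
Matching lines: []
Count: 0

0


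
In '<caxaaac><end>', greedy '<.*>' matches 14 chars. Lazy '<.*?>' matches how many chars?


Greedy '<.*>' tries to match as MUCH as possible.
Lazy '<.*?>' tries to match as LITTLE as possible.

String: '<caxaaac><end>'
Greedy '<.*>' starts at first '<' and extends to the LAST '>': '<caxaaac><end>' (14 chars)
Lazy '<.*?>' starts at first '<' and stops at the FIRST '>': '<caxaaac>' (9 chars)

9


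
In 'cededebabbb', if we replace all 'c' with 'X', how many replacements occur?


re.sub('c', 'X', text) replaces every occurrence of 'c' with 'X'.
Text: 'cededebabbb'
Scanning for 'c':
  pos 0: 'c' -> replacement #1
Total replacements: 1

1


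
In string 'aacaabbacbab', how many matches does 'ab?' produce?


Pattern 'ab?' matches 'a' optionally followed by 'b'.
String: 'aacaabbacbab'
Scanning left to right for 'a' then checking next char:
  Match 1: 'a' (a not followed by b)
  Match 2: 'a' (a not followed by b)
  Match 3: 'a' (a not followed by b)
  Match 4: 'ab' (a followed by b)
  Match 5: 'a' (a not followed by b)
  Match 6: 'ab' (a followed by b)
Total matches: 6

6


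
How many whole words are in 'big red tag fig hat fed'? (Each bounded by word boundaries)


Word boundaries (\b) mark the start/end of each word.
Text: 'big red tag fig hat fed'
Splitting by whitespace:
  Word 1: 'big'
  Word 2: 'red'
  Word 3: 'tag'
  Word 4: 'fig'
  Word 5: 'hat'
  Word 6: 'fed'
Total whole words: 6

6


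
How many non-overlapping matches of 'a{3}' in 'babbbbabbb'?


Pattern 'a{3}' matches exactly 3 consecutive a's (greedy, non-overlapping).
String: 'babbbbabbb'
Scanning for runs of a's:
  Run at pos 1: 'a' (length 1) -> 0 match(es)
  Run at pos 6: 'a' (length 1) -> 0 match(es)
Matches found: []
Total: 0

0


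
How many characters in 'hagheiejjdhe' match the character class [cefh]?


Character class [cefh] matches any of: {c, e, f, h}
Scanning string 'hagheiejjdhe' character by character:
  pos 0: 'h' -> MATCH
  pos 1: 'a' -> no
  pos 2: 'g' -> no
  pos 3: 'h' -> MATCH
  pos 4: 'e' -> MATCH
  pos 5: 'i' -> no
  pos 6: 'e' -> MATCH
  pos 7: 'j' -> no
  pos 8: 'j' -> no
  pos 9: 'd' -> no
  pos 10: 'h' -> MATCH
  pos 11: 'e' -> MATCH
Total matches: 6

6


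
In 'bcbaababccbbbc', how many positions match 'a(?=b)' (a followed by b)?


Lookahead 'a(?=b)' matches 'a' only when followed by 'b'.
String: 'bcbaababccbbbc'
Checking each position where char is 'a':
  pos 3: 'a' -> no (next='a')
  pos 4: 'a' -> MATCH (next='b')
  pos 6: 'a' -> MATCH (next='b')
Matching positions: [4, 6]
Count: 2

2


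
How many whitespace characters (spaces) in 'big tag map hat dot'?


\s matches whitespace characters (spaces, tabs, etc.).
Text: 'big tag map hat dot'
This text has 5 words separated by spaces.
Number of spaces = number of words - 1 = 5 - 1 = 4

4


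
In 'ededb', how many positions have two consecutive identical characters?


Looking for consecutive identical characters in 'ededb':
  pos 0-1: 'e' vs 'd' -> different
  pos 1-2: 'd' vs 'e' -> different
  pos 2-3: 'e' vs 'd' -> different
  pos 3-4: 'd' vs 'b' -> different
Consecutive identical pairs: []
Count: 0

0


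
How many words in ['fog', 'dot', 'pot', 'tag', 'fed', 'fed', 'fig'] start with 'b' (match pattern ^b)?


Pattern ^b anchors to start of word. Check which words begin with 'b':
  'fog' -> no
  'dot' -> no
  'pot' -> no
  'tag' -> no
  'fed' -> no
  'fed' -> no
  'fig' -> no
Matching words: []
Count: 0

0


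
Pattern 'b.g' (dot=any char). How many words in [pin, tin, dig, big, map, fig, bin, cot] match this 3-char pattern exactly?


Pattern 'b.g' means: starts with 'b', any single char, ends with 'g'.
Checking each word (must be exactly 3 chars):
  'pin' (len=3): no
  'tin' (len=3): no
  'dig' (len=3): no
  'big' (len=3): MATCH
  'map' (len=3): no
  'fig' (len=3): no
  'bin' (len=3): no
  'cot' (len=3): no
Matching words: ['big']
Total: 1

1


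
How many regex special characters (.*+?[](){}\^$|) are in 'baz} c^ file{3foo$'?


Regex special characters are: . * + ? [ ] ( ) { } \ ^ $ |
Scanning 'baz} c^ file{3foo$':
  pos 3: '}' -> SPECIAL
  pos 6: '^' -> SPECIAL
  pos 12: '{' -> SPECIAL
  pos 17: '$' -> SPECIAL
Special chars found: ['}', '^', '{', '$']
Total: 4

4


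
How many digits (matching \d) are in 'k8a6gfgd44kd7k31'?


\d matches any digit 0-9.
Scanning 'k8a6gfgd44kd7k31':
  pos 1: '8' -> DIGIT
  pos 3: '6' -> DIGIT
  pos 8: '4' -> DIGIT
  pos 9: '4' -> DIGIT
  pos 12: '7' -> DIGIT
  pos 14: '3' -> DIGIT
  pos 15: '1' -> DIGIT
Digits found: ['8', '6', '4', '4', '7', '3', '1']
Total: 7

7


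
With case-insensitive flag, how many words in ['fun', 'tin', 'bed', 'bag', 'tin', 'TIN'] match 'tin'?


Case-insensitive matching: compare each word's lowercase form to 'tin'.
  'fun' -> lower='fun' -> no
  'tin' -> lower='tin' -> MATCH
  'bed' -> lower='bed' -> no
  'bag' -> lower='bag' -> no
  'tin' -> lower='tin' -> MATCH
  'TIN' -> lower='tin' -> MATCH
Matches: ['tin', 'tin', 'TIN']
Count: 3

3


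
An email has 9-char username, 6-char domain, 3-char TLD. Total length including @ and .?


An email address has format: username@domain.tld
Username length: 9
'@' character: 1
Domain length: 6
'.' character: 1
TLD length: 3
Total = 9 + 1 + 6 + 1 + 3 = 20

20


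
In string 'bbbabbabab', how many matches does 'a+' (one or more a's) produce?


Pattern 'a+' matches one or more consecutive a's.
String: 'bbbabbabab'
Scanning for runs of a:
  Match 1: 'a' (length 1)
  Match 2: 'a' (length 1)
  Match 3: 'a' (length 1)
Total matches: 3

3


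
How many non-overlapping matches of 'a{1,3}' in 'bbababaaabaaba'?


Pattern 'a{1,3}' matches between 1 and 3 consecutive a's (greedy).
String: 'bbababaaabaaba'
Finding runs of a's and applying greedy matching:
  Run at pos 2: 'a' (length 1)
  Run at pos 4: 'a' (length 1)
  Run at pos 6: 'aaa' (length 3)
  Run at pos 10: 'aa' (length 2)
  Run at pos 13: 'a' (length 1)
Matches: ['a', 'a', 'aaa', 'aa', 'a']
Count: 5

5


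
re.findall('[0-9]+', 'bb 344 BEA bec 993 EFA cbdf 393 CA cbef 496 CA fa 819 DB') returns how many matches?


Pattern '[0-9]+' finds one or more digits.
Text: 'bb 344 BEA bec 993 EFA cbdf 393 CA cbef 496 CA fa 819 DB'
Scanning for matches:
  Match 1: '344'
  Match 2: '993'
  Match 3: '393'
  Match 4: '496'
  Match 5: '819'
Total matches: 5

5


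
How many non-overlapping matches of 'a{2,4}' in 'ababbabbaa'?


Pattern 'a{2,4}' matches between 2 and 4 consecutive a's (greedy).
String: 'ababbabbaa'
Finding runs of a's and applying greedy matching:
  Run at pos 0: 'a' (length 1)
  Run at pos 2: 'a' (length 1)
  Run at pos 5: 'a' (length 1)
  Run at pos 8: 'aa' (length 2)
Matches: ['aa']
Count: 1

1


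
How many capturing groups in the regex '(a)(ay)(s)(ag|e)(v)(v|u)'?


To count capturing groups, count each '(' that starts a group.
Pattern: '(a)(ay)(s)(ag|e)(v)(v|u)'
Walking through the pattern:
  Position 0: '(' -> group #1
  Position 3: '(' -> group #2
  Position 7: '(' -> group #3
  Position 10: '(' -> group #4
  Position 16: '(' -> group #5
  Position 19: '(' -> group #6
Total capturing groups: 6

6


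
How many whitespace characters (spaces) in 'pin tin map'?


\s matches whitespace characters (spaces, tabs, etc.).
Text: 'pin tin map'
This text has 3 words separated by spaces.
Number of spaces = number of words - 1 = 3 - 1 = 2

2


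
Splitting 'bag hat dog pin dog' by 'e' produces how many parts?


Splitting by 'e' breaks the string at each occurrence of the separator.
Text: 'bag hat dog pin dog'
Parts after split:
  Part 1: 'bag hat dog pin dog'
Total parts: 1

1


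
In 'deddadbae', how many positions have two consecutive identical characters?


Looking for consecutive identical characters in 'deddadbae':
  pos 0-1: 'd' vs 'e' -> different
  pos 1-2: 'e' vs 'd' -> different
  pos 2-3: 'd' vs 'd' -> MATCH ('dd')
  pos 3-4: 'd' vs 'a' -> different
  pos 4-5: 'a' vs 'd' -> different
  pos 5-6: 'd' vs 'b' -> different
  pos 6-7: 'b' vs 'a' -> different
  pos 7-8: 'a' vs 'e' -> different
Consecutive identical pairs: ['dd']
Count: 1

1


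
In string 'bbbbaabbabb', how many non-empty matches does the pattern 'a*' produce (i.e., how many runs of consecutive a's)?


Pattern 'a*' matches zero or more a's. We want non-empty runs of consecutive a's.
String: 'bbbbaabbabb'
Walking through the string to find runs of a's:
  Run 1: positions 4-5 -> 'aa'
  Run 2: positions 8-8 -> 'a'
Non-empty runs found: ['aa', 'a']
Count: 2

2


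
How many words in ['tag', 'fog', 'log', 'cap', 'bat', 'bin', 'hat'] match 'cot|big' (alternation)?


Alternation 'cot|big' matches either 'cot' or 'big'.
Checking each word:
  'tag' -> no
  'fog' -> no
  'log' -> no
  'cap' -> no
  'bat' -> no
  'bin' -> no
  'hat' -> no
Matches: []
Count: 0

0


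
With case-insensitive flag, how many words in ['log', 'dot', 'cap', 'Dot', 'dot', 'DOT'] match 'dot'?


Case-insensitive matching: compare each word's lowercase form to 'dot'.
  'log' -> lower='log' -> no
  'dot' -> lower='dot' -> MATCH
  'cap' -> lower='cap' -> no
  'Dot' -> lower='dot' -> MATCH
  'dot' -> lower='dot' -> MATCH
  'DOT' -> lower='dot' -> MATCH
Matches: ['dot', 'Dot', 'dot', 'DOT']
Count: 4

4


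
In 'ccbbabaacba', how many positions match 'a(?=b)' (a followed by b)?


Lookahead 'a(?=b)' matches 'a' only when followed by 'b'.
String: 'ccbbabaacba'
Checking each position where char is 'a':
  pos 4: 'a' -> MATCH (next='b')
  pos 6: 'a' -> no (next='a')
  pos 7: 'a' -> no (next='c')
Matching positions: [4]
Count: 1

1


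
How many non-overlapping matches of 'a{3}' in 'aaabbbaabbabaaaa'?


Pattern 'a{3}' matches exactly 3 consecutive a's (greedy, non-overlapping).
String: 'aaabbbaabbabaaaa'
Scanning for runs of a's:
  Run at pos 0: 'aaa' (length 3) -> 1 match(es)
  Run at pos 6: 'aa' (length 2) -> 0 match(es)
  Run at pos 10: 'a' (length 1) -> 0 match(es)
  Run at pos 12: 'aaaa' (length 4) -> 1 match(es)
Matches found: ['aaa', 'aaa']
Total: 2

2


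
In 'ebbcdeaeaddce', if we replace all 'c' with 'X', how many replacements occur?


re.sub('c', 'X', text) replaces every occurrence of 'c' with 'X'.
Text: 'ebbcdeaeaddce'
Scanning for 'c':
  pos 3: 'c' -> replacement #1
  pos 11: 'c' -> replacement #2
Total replacements: 2

2


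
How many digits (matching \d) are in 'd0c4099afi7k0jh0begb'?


\d matches any digit 0-9.
Scanning 'd0c4099afi7k0jh0begb':
  pos 1: '0' -> DIGIT
  pos 3: '4' -> DIGIT
  pos 4: '0' -> DIGIT
  pos 5: '9' -> DIGIT
  pos 6: '9' -> DIGIT
  pos 10: '7' -> DIGIT
  pos 12: '0' -> DIGIT
  pos 15: '0' -> DIGIT
Digits found: ['0', '4', '0', '9', '9', '7', '0', '0']
Total: 8

8


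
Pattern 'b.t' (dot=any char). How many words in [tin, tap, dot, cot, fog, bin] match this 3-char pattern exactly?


Pattern 'b.t' means: starts with 'b', any single char, ends with 't'.
Checking each word (must be exactly 3 chars):
  'tin' (len=3): no
  'tap' (len=3): no
  'dot' (len=3): no
  'cot' (len=3): no
  'fog' (len=3): no
  'bin' (len=3): no
Matching words: []
Total: 0

0


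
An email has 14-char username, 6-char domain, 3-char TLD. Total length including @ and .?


An email address has format: username@domain.tld
Username length: 14
'@' character: 1
Domain length: 6
'.' character: 1
TLD length: 3
Total = 14 + 1 + 6 + 1 + 3 = 25

25


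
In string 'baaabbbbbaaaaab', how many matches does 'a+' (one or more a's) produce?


Pattern 'a+' matches one or more consecutive a's.
String: 'baaabbbbbaaaaab'
Scanning for runs of a:
  Match 1: 'aaa' (length 3)
  Match 2: 'aaaaa' (length 5)
Total matches: 2

2


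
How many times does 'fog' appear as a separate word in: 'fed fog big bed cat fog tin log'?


Scanning each word for exact match 'fog':
  Word 1: 'fed' -> no
  Word 2: 'fog' -> MATCH
  Word 3: 'big' -> no
  Word 4: 'bed' -> no
  Word 5: 'cat' -> no
  Word 6: 'fog' -> MATCH
  Word 7: 'tin' -> no
  Word 8: 'log' -> no
Total matches: 2

2


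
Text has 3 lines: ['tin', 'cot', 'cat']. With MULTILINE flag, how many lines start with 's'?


With MULTILINE flag, ^ matches the start of each line.
Lines: ['tin', 'cot', 'cat']
Checking which lines start with 's':
  Line 1: 'tin' -> no
  Line 2: 'cot' -> no
  Line 3: 'cat' -> no
Matching lines: []
Count: 0

0


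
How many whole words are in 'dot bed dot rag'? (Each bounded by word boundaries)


Word boundaries (\b) mark the start/end of each word.
Text: 'dot bed dot rag'
Splitting by whitespace:
  Word 1: 'dot'
  Word 2: 'bed'
  Word 3: 'dot'
  Word 4: 'rag'
Total whole words: 4

4


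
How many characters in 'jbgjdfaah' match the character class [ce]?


Character class [ce] matches any of: {c, e}
Scanning string 'jbgjdfaah' character by character:
  pos 0: 'j' -> no
  pos 1: 'b' -> no
  pos 2: 'g' -> no
  pos 3: 'j' -> no
  pos 4: 'd' -> no
  pos 5: 'f' -> no
  pos 6: 'a' -> no
  pos 7: 'a' -> no
  pos 8: 'h' -> no
Total matches: 0

0


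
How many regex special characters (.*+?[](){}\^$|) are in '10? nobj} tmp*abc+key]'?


Regex special characters are: . * + ? [ ] ( ) { } \ ^ $ |
Scanning '10? nobj} tmp*abc+key]':
  pos 2: '?' -> SPECIAL
  pos 8: '}' -> SPECIAL
  pos 13: '*' -> SPECIAL
  pos 17: '+' -> SPECIAL
  pos 21: ']' -> SPECIAL
Special chars found: ['?', '}', '*', '+', ']']
Total: 5

5


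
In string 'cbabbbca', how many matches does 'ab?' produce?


Pattern 'ab?' matches 'a' optionally followed by 'b'.
String: 'cbabbbca'
Scanning left to right for 'a' then checking next char:
  Match 1: 'ab' (a followed by b)
  Match 2: 'a' (a not followed by b)
Total matches: 2

2


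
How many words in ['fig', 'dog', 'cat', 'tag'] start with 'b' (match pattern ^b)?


Pattern ^b anchors to start of word. Check which words begin with 'b':
  'fig' -> no
  'dog' -> no
  'cat' -> no
  'tag' -> no
Matching words: []
Count: 0

0


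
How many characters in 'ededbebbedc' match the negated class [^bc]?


Negated class [^bc] matches any char NOT in {b, c}
Scanning 'ededbebbedc':
  pos 0: 'e' -> MATCH
  pos 1: 'd' -> MATCH
  pos 2: 'e' -> MATCH
  pos 3: 'd' -> MATCH
  pos 4: 'b' -> no (excluded)
  pos 5: 'e' -> MATCH
  pos 6: 'b' -> no (excluded)
  pos 7: 'b' -> no (excluded)
  pos 8: 'e' -> MATCH
  pos 9: 'd' -> MATCH
  pos 10: 'c' -> no (excluded)
Total matches: 7

7


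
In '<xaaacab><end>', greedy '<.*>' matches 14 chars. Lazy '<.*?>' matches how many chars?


Greedy '<.*>' tries to match as MUCH as possible.
Lazy '<.*?>' tries to match as LITTLE as possible.

String: '<xaaacab><end>'
Greedy '<.*>' starts at first '<' and extends to the LAST '>': '<xaaacab><end>' (14 chars)
Lazy '<.*?>' starts at first '<' and stops at the FIRST '>': '<xaaacab>' (9 chars)

9


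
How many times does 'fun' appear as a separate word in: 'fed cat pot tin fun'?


Scanning each word for exact match 'fun':
  Word 1: 'fed' -> no
  Word 2: 'cat' -> no
  Word 3: 'pot' -> no
  Word 4: 'tin' -> no
  Word 5: 'fun' -> MATCH
Total matches: 1

1


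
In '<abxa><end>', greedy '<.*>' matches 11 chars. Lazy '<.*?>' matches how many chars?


Greedy '<.*>' tries to match as MUCH as possible.
Lazy '<.*?>' tries to match as LITTLE as possible.

String: '<abxa><end>'
Greedy '<.*>' starts at first '<' and extends to the LAST '>': '<abxa><end>' (11 chars)
Lazy '<.*?>' starts at first '<' and stops at the FIRST '>': '<abxa>' (6 chars)

6


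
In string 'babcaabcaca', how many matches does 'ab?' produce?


Pattern 'ab?' matches 'a' optionally followed by 'b'.
String: 'babcaabcaca'
Scanning left to right for 'a' then checking next char:
  Match 1: 'ab' (a followed by b)
  Match 2: 'a' (a not followed by b)
  Match 3: 'ab' (a followed by b)
  Match 4: 'a' (a not followed by b)
  Match 5: 'a' (a not followed by b)
Total matches: 5

5


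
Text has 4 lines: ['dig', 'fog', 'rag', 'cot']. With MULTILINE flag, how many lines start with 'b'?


With MULTILINE flag, ^ matches the start of each line.
Lines: ['dig', 'fog', 'rag', 'cot']
Checking which lines start with 'b':
  Line 1: 'dig' -> no
  Line 2: 'fog' -> no
  Line 3: 'rag' -> no
  Line 4: 'cot' -> no
Matching lines: []
Count: 0

0


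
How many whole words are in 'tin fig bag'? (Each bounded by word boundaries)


Word boundaries (\b) mark the start/end of each word.
Text: 'tin fig bag'
Splitting by whitespace:
  Word 1: 'tin'
  Word 2: 'fig'
  Word 3: 'bag'
Total whole words: 3

3


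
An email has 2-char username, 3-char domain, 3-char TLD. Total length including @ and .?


An email address has format: username@domain.tld
Username length: 2
'@' character: 1
Domain length: 3
'.' character: 1
TLD length: 3
Total = 2 + 1 + 3 + 1 + 3 = 10

10


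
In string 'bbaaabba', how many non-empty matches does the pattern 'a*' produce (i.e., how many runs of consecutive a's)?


Pattern 'a*' matches zero or more a's. We want non-empty runs of consecutive a's.
String: 'bbaaabba'
Walking through the string to find runs of a's:
  Run 1: positions 2-4 -> 'aaa'
  Run 2: positions 7-7 -> 'a'
Non-empty runs found: ['aaa', 'a']
Count: 2

2


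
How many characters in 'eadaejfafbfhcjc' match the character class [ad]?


Character class [ad] matches any of: {a, d}
Scanning string 'eadaejfafbfhcjc' character by character:
  pos 0: 'e' -> no
  pos 1: 'a' -> MATCH
  pos 2: 'd' -> MATCH
  pos 3: 'a' -> MATCH
  pos 4: 'e' -> no
  pos 5: 'j' -> no
  pos 6: 'f' -> no
  pos 7: 'a' -> MATCH
  pos 8: 'f' -> no
  pos 9: 'b' -> no
  pos 10: 'f' -> no
  pos 11: 'h' -> no
  pos 12: 'c' -> no
  pos 13: 'j' -> no
  pos 14: 'c' -> no
Total matches: 4

4


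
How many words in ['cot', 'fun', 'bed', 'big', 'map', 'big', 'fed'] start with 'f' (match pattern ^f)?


Pattern ^f anchors to start of word. Check which words begin with 'f':
  'cot' -> no
  'fun' -> MATCH (starts with 'f')
  'bed' -> no
  'big' -> no
  'map' -> no
  'big' -> no
  'fed' -> MATCH (starts with 'f')
Matching words: ['fun', 'fed']
Count: 2

2


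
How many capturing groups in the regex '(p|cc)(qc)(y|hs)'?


To count capturing groups, count each '(' that starts a group.
Pattern: '(p|cc)(qc)(y|hs)'
Walking through the pattern:
  Position 0: '(' -> group #1
  Position 6: '(' -> group #2
  Position 10: '(' -> group #3
Total capturing groups: 3

3


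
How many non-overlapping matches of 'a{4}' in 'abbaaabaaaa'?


Pattern 'a{4}' matches exactly 4 consecutive a's (greedy, non-overlapping).
String: 'abbaaabaaaa'
Scanning for runs of a's:
  Run at pos 0: 'a' (length 1) -> 0 match(es)
  Run at pos 3: 'aaa' (length 3) -> 0 match(es)
  Run at pos 7: 'aaaa' (length 4) -> 1 match(es)
Matches found: ['aaaa']
Total: 1

1


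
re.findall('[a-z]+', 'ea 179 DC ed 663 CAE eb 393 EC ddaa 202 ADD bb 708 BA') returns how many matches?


Pattern '[a-z]+' finds one or more lowercase letters.
Text: 'ea 179 DC ed 663 CAE eb 393 EC ddaa 202 ADD bb 708 BA'
Scanning for matches:
  Match 1: 'ea'
  Match 2: 'ed'
  Match 3: 'eb'
  Match 4: 'ddaa'
  Match 5: 'bb'
Total matches: 5

5


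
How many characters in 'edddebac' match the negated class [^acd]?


Negated class [^acd] matches any char NOT in {a, c, d}
Scanning 'edddebac':
  pos 0: 'e' -> MATCH
  pos 1: 'd' -> no (excluded)
  pos 2: 'd' -> no (excluded)
  pos 3: 'd' -> no (excluded)
  pos 4: 'e' -> MATCH
  pos 5: 'b' -> MATCH
  pos 6: 'a' -> no (excluded)
  pos 7: 'c' -> no (excluded)
Total matches: 3

3


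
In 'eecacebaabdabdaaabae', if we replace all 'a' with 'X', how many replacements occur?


re.sub('a', 'X', text) replaces every occurrence of 'a' with 'X'.
Text: 'eecacebaabdabdaaabae'
Scanning for 'a':
  pos 3: 'a' -> replacement #1
  pos 7: 'a' -> replacement #2
  pos 8: 'a' -> replacement #3
  pos 11: 'a' -> replacement #4
  pos 14: 'a' -> replacement #5
  pos 15: 'a' -> replacement #6
  pos 16: 'a' -> replacement #7
  pos 18: 'a' -> replacement #8
Total replacements: 8

8


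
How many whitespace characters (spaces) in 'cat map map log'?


\s matches whitespace characters (spaces, tabs, etc.).
Text: 'cat map map log'
This text has 4 words separated by spaces.
Number of spaces = number of words - 1 = 4 - 1 = 3

3


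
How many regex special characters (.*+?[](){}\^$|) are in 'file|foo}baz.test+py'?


Regex special characters are: . * + ? [ ] ( ) { } \ ^ $ |
Scanning 'file|foo}baz.test+py':
  pos 4: '|' -> SPECIAL
  pos 8: '}' -> SPECIAL
  pos 12: '.' -> SPECIAL
  pos 17: '+' -> SPECIAL
Special chars found: ['|', '}', '.', '+']
Total: 4

4


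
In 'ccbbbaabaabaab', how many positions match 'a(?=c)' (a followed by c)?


Lookahead 'a(?=c)' matches 'a' only when followed by 'c'.
String: 'ccbbbaabaabaab'
Checking each position where char is 'a':
  pos 5: 'a' -> no (next='a')
  pos 6: 'a' -> no (next='b')
  pos 8: 'a' -> no (next='a')
  pos 9: 'a' -> no (next='b')
  pos 11: 'a' -> no (next='a')
  pos 12: 'a' -> no (next='b')
Matching positions: []
Count: 0

0


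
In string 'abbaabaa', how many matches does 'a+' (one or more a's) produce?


Pattern 'a+' matches one or more consecutive a's.
String: 'abbaabaa'
Scanning for runs of a:
  Match 1: 'a' (length 1)
  Match 2: 'aa' (length 2)
  Match 3: 'aa' (length 2)
Total matches: 3

3


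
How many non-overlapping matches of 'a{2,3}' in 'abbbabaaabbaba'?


Pattern 'a{2,3}' matches between 2 and 3 consecutive a's (greedy).
String: 'abbbabaaabbaba'
Finding runs of a's and applying greedy matching:
  Run at pos 0: 'a' (length 1)
  Run at pos 4: 'a' (length 1)
  Run at pos 6: 'aaa' (length 3)
  Run at pos 11: 'a' (length 1)
  Run at pos 13: 'a' (length 1)
Matches: ['aaa']
Count: 1

1


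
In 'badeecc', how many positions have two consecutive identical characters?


Looking for consecutive identical characters in 'badeecc':
  pos 0-1: 'b' vs 'a' -> different
  pos 1-2: 'a' vs 'd' -> different
  pos 2-3: 'd' vs 'e' -> different
  pos 3-4: 'e' vs 'e' -> MATCH ('ee')
  pos 4-5: 'e' vs 'c' -> different
  pos 5-6: 'c' vs 'c' -> MATCH ('cc')
Consecutive identical pairs: ['ee', 'cc']
Count: 2

2


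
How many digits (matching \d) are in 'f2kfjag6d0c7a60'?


\d matches any digit 0-9.
Scanning 'f2kfjag6d0c7a60':
  pos 1: '2' -> DIGIT
  pos 7: '6' -> DIGIT
  pos 9: '0' -> DIGIT
  pos 11: '7' -> DIGIT
  pos 13: '6' -> DIGIT
  pos 14: '0' -> DIGIT
Digits found: ['2', '6', '0', '7', '6', '0']
Total: 6

6


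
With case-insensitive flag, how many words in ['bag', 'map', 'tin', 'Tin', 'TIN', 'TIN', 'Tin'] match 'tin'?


Case-insensitive matching: compare each word's lowercase form to 'tin'.
  'bag' -> lower='bag' -> no
  'map' -> lower='map' -> no
  'tin' -> lower='tin' -> MATCH
  'Tin' -> lower='tin' -> MATCH
  'TIN' -> lower='tin' -> MATCH
  'TIN' -> lower='tin' -> MATCH
  'Tin' -> lower='tin' -> MATCH
Matches: ['tin', 'Tin', 'TIN', 'TIN', 'Tin']
Count: 5

5


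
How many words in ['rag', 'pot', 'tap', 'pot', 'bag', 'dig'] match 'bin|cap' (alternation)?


Alternation 'bin|cap' matches either 'bin' or 'cap'.
Checking each word:
  'rag' -> no
  'pot' -> no
  'tap' -> no
  'pot' -> no
  'bag' -> no
  'dig' -> no
Matches: []
Count: 0

0


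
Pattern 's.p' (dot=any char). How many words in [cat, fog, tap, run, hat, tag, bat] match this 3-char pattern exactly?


Pattern 's.p' means: starts with 's', any single char, ends with 'p'.
Checking each word (must be exactly 3 chars):
  'cat' (len=3): no
  'fog' (len=3): no
  'tap' (len=3): no
  'run' (len=3): no
  'hat' (len=3): no
  'tag' (len=3): no
  'bat' (len=3): no
Matching words: []
Total: 0

0


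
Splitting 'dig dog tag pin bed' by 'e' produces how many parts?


Splitting by 'e' breaks the string at each occurrence of the separator.
Text: 'dig dog tag pin bed'
Parts after split:
  Part 1: 'dig dog tag pin b'
  Part 2: 'd'
Total parts: 2

2


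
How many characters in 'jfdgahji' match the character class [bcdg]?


Character class [bcdg] matches any of: {b, c, d, g}
Scanning string 'jfdgahji' character by character:
  pos 0: 'j' -> no
  pos 1: 'f' -> no
  pos 2: 'd' -> MATCH
  pos 3: 'g' -> MATCH
  pos 4: 'a' -> no
  pos 5: 'h' -> no
  pos 6: 'j' -> no
  pos 7: 'i' -> no
Total matches: 2

2


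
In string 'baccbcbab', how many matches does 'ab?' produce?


Pattern 'ab?' matches 'a' optionally followed by 'b'.
String: 'baccbcbab'
Scanning left to right for 'a' then checking next char:
  Match 1: 'a' (a not followed by b)
  Match 2: 'ab' (a followed by b)
Total matches: 2

2


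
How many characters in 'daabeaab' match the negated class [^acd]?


Negated class [^acd] matches any char NOT in {a, c, d}
Scanning 'daabeaab':
  pos 0: 'd' -> no (excluded)
  pos 1: 'a' -> no (excluded)
  pos 2: 'a' -> no (excluded)
  pos 3: 'b' -> MATCH
  pos 4: 'e' -> MATCH
  pos 5: 'a' -> no (excluded)
  pos 6: 'a' -> no (excluded)
  pos 7: 'b' -> MATCH
Total matches: 3

3


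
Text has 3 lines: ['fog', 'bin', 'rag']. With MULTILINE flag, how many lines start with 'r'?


With MULTILINE flag, ^ matches the start of each line.
Lines: ['fog', 'bin', 'rag']
Checking which lines start with 'r':
  Line 1: 'fog' -> no
  Line 2: 'bin' -> no
  Line 3: 'rag' -> MATCH
Matching lines: ['rag']
Count: 1

1


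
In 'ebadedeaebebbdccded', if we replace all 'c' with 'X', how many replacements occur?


re.sub('c', 'X', text) replaces every occurrence of 'c' with 'X'.
Text: 'ebadedeaebebbdccded'
Scanning for 'c':
  pos 14: 'c' -> replacement #1
  pos 15: 'c' -> replacement #2
Total replacements: 2

2


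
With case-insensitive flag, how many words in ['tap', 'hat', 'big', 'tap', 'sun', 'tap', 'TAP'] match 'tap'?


Case-insensitive matching: compare each word's lowercase form to 'tap'.
  'tap' -> lower='tap' -> MATCH
  'hat' -> lower='hat' -> no
  'big' -> lower='big' -> no
  'tap' -> lower='tap' -> MATCH
  'sun' -> lower='sun' -> no
  'tap' -> lower='tap' -> MATCH
  'TAP' -> lower='tap' -> MATCH
Matches: ['tap', 'tap', 'tap', 'TAP']
Count: 4

4


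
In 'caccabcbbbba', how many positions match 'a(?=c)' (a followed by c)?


Lookahead 'a(?=c)' matches 'a' only when followed by 'c'.
String: 'caccabcbbbba'
Checking each position where char is 'a':
  pos 1: 'a' -> MATCH (next='c')
  pos 4: 'a' -> no (next='b')
Matching positions: [1]
Count: 1

1


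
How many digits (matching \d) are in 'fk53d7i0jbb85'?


\d matches any digit 0-9.
Scanning 'fk53d7i0jbb85':
  pos 2: '5' -> DIGIT
  pos 3: '3' -> DIGIT
  pos 5: '7' -> DIGIT
  pos 7: '0' -> DIGIT
  pos 11: '8' -> DIGIT
  pos 12: '5' -> DIGIT
Digits found: ['5', '3', '7', '0', '8', '5']
Total: 6

6


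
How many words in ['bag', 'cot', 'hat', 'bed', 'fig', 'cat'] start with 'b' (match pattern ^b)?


Pattern ^b anchors to start of word. Check which words begin with 'b':
  'bag' -> MATCH (starts with 'b')
  'cot' -> no
  'hat' -> no
  'bed' -> MATCH (starts with 'b')
  'fig' -> no
  'cat' -> no
Matching words: ['bag', 'bed']
Count: 2

2


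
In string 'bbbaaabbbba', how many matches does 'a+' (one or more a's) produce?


Pattern 'a+' matches one or more consecutive a's.
String: 'bbbaaabbbba'
Scanning for runs of a:
  Match 1: 'aaa' (length 3)
  Match 2: 'a' (length 1)
Total matches: 2

2


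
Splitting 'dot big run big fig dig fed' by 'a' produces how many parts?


Splitting by 'a' breaks the string at each occurrence of the separator.
Text: 'dot big run big fig dig fed'
Parts after split:
  Part 1: 'dot big run big fig dig fed'
Total parts: 1

1


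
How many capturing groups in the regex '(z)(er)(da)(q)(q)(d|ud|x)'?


To count capturing groups, count each '(' that starts a group.
Pattern: '(z)(er)(da)(q)(q)(d|ud|x)'
Walking through the pattern:
  Position 0: '(' -> group #1
  Position 3: '(' -> group #2
  Position 7: '(' -> group #3
  Position 11: '(' -> group #4
  Position 14: '(' -> group #5
  Position 17: '(' -> group #6
Total capturing groups: 6

6
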